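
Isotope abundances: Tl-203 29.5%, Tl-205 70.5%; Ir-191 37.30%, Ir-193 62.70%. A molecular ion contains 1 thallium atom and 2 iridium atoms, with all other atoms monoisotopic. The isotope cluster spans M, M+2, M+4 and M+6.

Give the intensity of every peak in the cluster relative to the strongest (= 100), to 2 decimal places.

Thallium pattern (n=1): 0.2950 : 0.7050
Iridium pattern (n=2): 0.139129 : 0.467742 : 0.393129
Convolve the two distributions (both contribute in 2-u steps):
  M: 0.2950×0.139129 = 0.041043
  M+2: 0.2950×0.467742 + 0.7050×0.139129 = 0.236070
  M+4: 0.2950×0.393129 + 0.7050×0.467742 = 0.445731
  M+6: 0.7050×0.393129 = 0.277156
Scale to base peak (0.445731) = 100: 9.21 : 52.96 : 100.00 : 62.18

9.21 : 52.96 : 100.00 : 62.18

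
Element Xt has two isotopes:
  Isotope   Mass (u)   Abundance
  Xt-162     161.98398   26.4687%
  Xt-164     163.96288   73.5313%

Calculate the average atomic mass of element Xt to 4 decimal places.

Ar = Σ fᵢ·mᵢ = 0.264687 × 161.98398 + 0.735313 × 163.96288
= 42.875054 + 120.564037 = 163.439091 u

163.4391 u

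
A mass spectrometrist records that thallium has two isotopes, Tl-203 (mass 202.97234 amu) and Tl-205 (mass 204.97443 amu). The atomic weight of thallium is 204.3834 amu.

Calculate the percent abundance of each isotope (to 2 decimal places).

Tl-203: 29.52%, Tl-205: 70.48%

Writing the weighted mean with unknown fraction x of Tl-203:
202.97234·x + 204.97443·(1 − x) = 204.3834
(202.97234 − 204.97443)·x = 204.3834 − 204.97443
x = -0.59103 / -2.00209 = 0.29521 → 29.52% Tl-203, 70.48% Tl-205.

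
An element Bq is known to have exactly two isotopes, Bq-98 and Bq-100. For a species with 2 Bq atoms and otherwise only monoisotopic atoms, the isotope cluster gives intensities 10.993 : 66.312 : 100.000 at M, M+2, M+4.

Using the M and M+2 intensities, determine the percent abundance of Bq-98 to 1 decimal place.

24.9%

Write p for the Bq-98 fraction. I(M+2)/I(M) = [C(2,1)·p^1·(1−p)] / p^2 = 2·(1−p)/p = 66.312/10.993 = 6.0322
(1−p)/p = 6.0322/2 = 3.0161  ⇒  p = 1/(1 + 3.0161) = 0.2490
Bq-98: 24.9%, Bq-100: 75.1%.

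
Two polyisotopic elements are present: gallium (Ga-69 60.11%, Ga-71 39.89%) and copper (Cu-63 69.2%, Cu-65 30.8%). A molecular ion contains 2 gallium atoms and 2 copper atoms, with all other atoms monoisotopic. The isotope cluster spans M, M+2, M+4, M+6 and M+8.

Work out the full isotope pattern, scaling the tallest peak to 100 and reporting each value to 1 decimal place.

Gallium pattern (n=2): 0.36132121 : 0.47955758 : 0.15912121
Copper pattern (n=2): 0.478864 : 0.426272 : 0.094864
Convolve the two distributions (both contribute in 2-u steps):
  M: 0.36132121×0.478864 = 0.173024
  M+2: 0.36132121×0.426272 + 0.47955758×0.478864 = 0.383664
  M+4: 0.36132121×0.094864 + 0.47955758×0.426272 + 0.15912121×0.478864 = 0.314896
  M+6: 0.47955758×0.094864 + 0.15912121×0.426272 = 0.113322
  M+8: 0.15912121×0.094864 = 0.015095
Scale to base peak (0.383664) = 100: 45.1 : 100.0 : 82.1 : 29.5 : 3.9

45.1 : 100.0 : 82.1 : 29.5 : 3.9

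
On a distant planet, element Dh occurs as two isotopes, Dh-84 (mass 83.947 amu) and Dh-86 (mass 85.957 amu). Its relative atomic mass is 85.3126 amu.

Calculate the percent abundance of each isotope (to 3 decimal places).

Dh-84: 32.060%, Dh-86: 67.940%

With x = fraction of Dh-84 (so Dh-86 is 1 − x):
83.947·x + 85.957·(1 − x) = 85.3126
(83.947 − 85.957)·x = 85.3126 − 85.957
x = -0.6444 / -2.010 = 0.32060 → 32.060% Dh-84, 67.940% Dh-86.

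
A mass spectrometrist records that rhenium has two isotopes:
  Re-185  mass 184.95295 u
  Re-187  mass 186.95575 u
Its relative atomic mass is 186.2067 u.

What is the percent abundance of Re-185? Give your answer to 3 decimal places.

37.400%

With x = fraction of Re-185 (so Re-187 is 1 − x):
184.95295·x + 186.95575·(1 − x) = 186.2067
(184.95295 − 186.95575)·x = 186.2067 − 186.95575
x = -0.74905 / -2.00280 = 0.37400 → 37.400% Re-185, 62.600% Re-187.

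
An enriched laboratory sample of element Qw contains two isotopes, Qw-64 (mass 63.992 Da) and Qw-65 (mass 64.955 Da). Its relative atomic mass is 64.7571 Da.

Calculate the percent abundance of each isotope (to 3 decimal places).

Qw-64: 20.550%, Qw-65: 79.450%

Let x be the fractional abundance of Qw-64; then Qw-65 has abundance 1 − x.
63.992·x + 64.955·(1 − x) = 64.7571
(63.992 − 64.955)·x = 64.7571 − 64.955
x = -0.1979 / -0.963 = 0.20550 → 20.550% Qw-64, 79.450% Qw-65.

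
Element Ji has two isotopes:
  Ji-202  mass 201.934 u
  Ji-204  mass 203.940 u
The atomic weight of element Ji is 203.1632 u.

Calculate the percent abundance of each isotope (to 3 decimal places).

Writing the weighted mean with unknown fraction x of Ji-202:
201.934·x + 203.940·(1 − x) = 203.1632
(201.934 − 203.940)·x = 203.1632 − 203.940
x = -0.7768 / -2.006 = 0.38724 → 38.724% Ji-202, 61.276% Ji-204.

Ji-202: 38.724%, Ji-204: 61.276%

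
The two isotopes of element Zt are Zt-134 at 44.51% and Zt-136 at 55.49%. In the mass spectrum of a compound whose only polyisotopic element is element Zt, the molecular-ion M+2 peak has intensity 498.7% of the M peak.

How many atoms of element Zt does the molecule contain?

4

With n Zt atoms, P(M+2)/P(M) = C(n,1)·p^(n−1)q / p^n = n·q/p = n · 0.5549/0.4451.
n = 4.987 × 0.4451/0.5549 = 4.00 ≈ 4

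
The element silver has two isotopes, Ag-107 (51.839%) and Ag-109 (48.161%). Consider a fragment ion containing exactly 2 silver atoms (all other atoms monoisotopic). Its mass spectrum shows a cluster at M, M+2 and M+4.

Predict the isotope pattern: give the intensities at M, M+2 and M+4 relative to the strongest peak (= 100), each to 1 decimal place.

Each Ag atom is independently Ag-107 (p = 0.51839) or Ag-109 (q = 0.48161); the cluster is the binomial expansion (p + q)^2.
P(M) = 0.51839^2 = 0.268728
P(M+2) = 2 × 0.51839^1 × 0.48161^1 = 0.499324
P(M+4) = 0.48161^2 = 0.231948
The M+2 peak is largest (0.499324); scaling to 100 gives 53.8 : 100.0 : 46.5.

53.8 : 100.0 : 46.5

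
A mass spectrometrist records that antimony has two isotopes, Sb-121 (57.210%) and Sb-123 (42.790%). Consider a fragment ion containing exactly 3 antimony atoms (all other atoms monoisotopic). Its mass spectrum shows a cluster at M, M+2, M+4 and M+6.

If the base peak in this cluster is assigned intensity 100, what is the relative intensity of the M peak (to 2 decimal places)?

44.57

(0.57210 + 0.42790)^3 gives M 0.1872, M+2 0.4202, M+4 0.3143, M+6 0.0783; the largest is M+2.
P(M+2) = C(3,1) × 0.57210^2 × 0.42790^1 = 3 × 0.32729841 × 0.4279 = 0.420153 (base)
P(M) = C(3,0) × 0.57210^3 × 0.42790^0 = 1 × 0.18724742 × 1.0000 = 0.187247
Relative intensity = 0.187247 / 0.420153 × 100 = 44.57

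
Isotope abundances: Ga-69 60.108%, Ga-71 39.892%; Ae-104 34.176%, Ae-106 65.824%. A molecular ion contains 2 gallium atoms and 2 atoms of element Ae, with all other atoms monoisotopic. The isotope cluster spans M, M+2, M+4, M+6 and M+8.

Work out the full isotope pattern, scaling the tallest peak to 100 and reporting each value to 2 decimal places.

Gallium pattern (n=2): 0.36129717 : 0.47956567 : 0.15913717
Element Ae pattern (n=2): 0.1167999 : 0.4499202 : 0.4332799
Convolve the two distributions (both contribute in 2-u steps):
  M: 0.36129717×0.1167999 = 0.042199
  M+2: 0.36129717×0.4499202 + 0.47956567×0.1167999 = 0.218568
  M+4: 0.36129717×0.4332799 + 0.47956567×0.4499202 + 0.15913717×0.1167999 = 0.390896
  M+6: 0.47956567×0.4332799 + 0.15913717×0.4499202 = 0.279385
  M+8: 0.15913717×0.4332799 = 0.068951
Scale to base peak (0.390896) = 100: 10.80 : 55.91 : 100.00 : 71.47 : 17.64

10.80 : 55.91 : 100.00 : 71.47 : 17.64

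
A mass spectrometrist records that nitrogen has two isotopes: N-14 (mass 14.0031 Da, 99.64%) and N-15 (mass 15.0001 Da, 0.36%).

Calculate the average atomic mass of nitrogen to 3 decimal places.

Weight each isotope mass by its fractional abundance: 0.9964 × 14.0031 + 0.0036 × 15.0001
= 13.95269 + 0.05400 = 14.00669 Da

14.007 Da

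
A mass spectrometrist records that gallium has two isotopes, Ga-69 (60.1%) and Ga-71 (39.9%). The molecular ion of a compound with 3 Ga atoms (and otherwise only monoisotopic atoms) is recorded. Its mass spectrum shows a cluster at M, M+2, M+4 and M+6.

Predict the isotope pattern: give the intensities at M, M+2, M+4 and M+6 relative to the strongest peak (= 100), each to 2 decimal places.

The 3 Ga atoms are independent, so intensities follow the terms of (0.601 + 0.399)^3.
P(M) = 0.601^3 = 0.217082
P(M+2) = 3 × 0.601^2 × 0.399^1 = 0.432358
P(M+4) = 3 × 0.601^1 × 0.399^2 = 0.287039
P(M+6) = 0.399^3 = 0.063521
The M+2 peak is largest (0.432358); scaling to 100 gives 50.21 : 100.00 : 66.39 : 14.69.

50.21 : 100.00 : 66.39 : 14.69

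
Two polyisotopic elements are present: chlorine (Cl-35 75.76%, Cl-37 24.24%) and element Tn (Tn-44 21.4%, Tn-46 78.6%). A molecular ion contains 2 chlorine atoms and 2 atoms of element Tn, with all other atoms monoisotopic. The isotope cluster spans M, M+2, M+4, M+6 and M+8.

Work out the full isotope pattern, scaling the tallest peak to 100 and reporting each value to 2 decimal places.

5.47 : 43.65 : 100.00 : 51.30 : 7.55

Chlorine pattern (n=2): 0.57395776 : 0.36728448 : 0.05875776
Element Tn pattern (n=2): 0.045796 : 0.336408 : 0.617796
Convolve the two distributions (both contribute in 2-u steps):
  M: 0.57395776×0.045796 = 0.026285
  M+2: 0.57395776×0.336408 + 0.36728448×0.045796 = 0.209904
  M+4: 0.57395776×0.617796 + 0.36728448×0.336408 + 0.05875776×0.045796 = 0.480837
  M+6: 0.36728448×0.617796 + 0.05875776×0.336408 = 0.246673
  M+8: 0.05875776×0.617796 = 0.036300
Scale to base peak (0.480837) = 100: 5.47 : 43.65 : 100.00 : 51.30 : 7.55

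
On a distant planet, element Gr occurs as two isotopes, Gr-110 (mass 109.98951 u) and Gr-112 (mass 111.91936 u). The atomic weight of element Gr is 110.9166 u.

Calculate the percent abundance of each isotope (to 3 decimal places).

Let x be the fractional abundance of Gr-110; then Gr-112 has abundance 1 − x.
109.98951·x + 111.91936·(1 − x) = 110.9166
(109.98951 − 111.91936)·x = 110.9166 − 111.91936
x = -1.00276 / -1.92985 = 0.51961 → 51.961% Gr-110, 48.039% Gr-112.

Gr-110: 51.961%, Gr-112: 48.039%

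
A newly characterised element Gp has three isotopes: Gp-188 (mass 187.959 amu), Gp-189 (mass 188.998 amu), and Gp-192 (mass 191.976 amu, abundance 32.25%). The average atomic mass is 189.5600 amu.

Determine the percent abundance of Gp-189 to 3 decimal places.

Let x and y be the fractions of Gp-188 and Gp-189. Then x + y = 1 − 0.3225 = 0.6775 and 187.959x + 188.998y = 189.5600 − 0.3225×191.976 = 127.64774.
Substituting: 187.959x + 188.998(0.6775 − x) = 127.64774
(187.959 − 188.998)x = -0.398405  ⇒  x = 0.38345, y = 0.29405
Gp-188: 38.345%, Gp-189: 29.405%.

29.405%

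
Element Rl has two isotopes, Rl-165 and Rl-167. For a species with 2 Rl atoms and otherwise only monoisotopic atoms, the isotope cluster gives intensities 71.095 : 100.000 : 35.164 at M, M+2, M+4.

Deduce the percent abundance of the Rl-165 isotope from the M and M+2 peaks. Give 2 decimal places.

58.71%

If p is the fraction of Rl that is Rl-165, then I(M+2)/I(M) = [C(2,1)·p^1·(1−p)] / p^2 = 2·(1−p)/p = 100.000/71.095 = 1.4066
(1−p)/p = 1.4066/2 = 0.7033  ⇒  p = 1/(1 + 0.7033) = 0.5871
Rl-165: 58.71%, Rl-167: 41.29%.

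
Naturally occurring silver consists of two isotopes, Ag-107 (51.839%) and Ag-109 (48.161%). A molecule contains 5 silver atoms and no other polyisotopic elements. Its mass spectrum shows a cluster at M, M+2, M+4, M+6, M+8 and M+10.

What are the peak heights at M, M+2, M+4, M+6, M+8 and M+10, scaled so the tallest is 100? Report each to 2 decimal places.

11.59 : 53.82 : 100.00 : 92.90 : 43.16 : 8.02

The 5 Ag atoms are independent, so intensities follow the terms of (0.51839 + 0.48161)^5.
P(M) = 0.51839^5 = 0.037435
P(M+2) = 5 × 0.51839^4 × 0.48161^1 = 0.173897
P(M+4) = 10 × 0.51839^3 × 0.48161^2 = 0.323118
P(M+6) = 10 × 0.51839^2 × 0.48161^3 = 0.300192
P(M+8) = 5 × 0.51839^1 × 0.48161^4 = 0.139447
P(M+10) = 0.48161^5 = 0.025911
The M+4 peak is largest (0.323118); scaling to 100 gives 11.59 : 53.82 : 100.00 : 92.90 : 43.16 : 8.02.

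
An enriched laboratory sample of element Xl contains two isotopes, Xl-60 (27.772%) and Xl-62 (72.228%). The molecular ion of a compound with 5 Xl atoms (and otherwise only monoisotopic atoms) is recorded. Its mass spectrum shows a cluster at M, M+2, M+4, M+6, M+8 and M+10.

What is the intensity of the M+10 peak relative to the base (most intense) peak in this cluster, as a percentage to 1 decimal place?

52.0%

Binomial terms of (0.27772 + 0.72228)^5: M 0.0017, M+2 0.0215, M+4 0.1117, M+6 0.2906, M+8 0.3779, M+10 0.1966 → M+8 is the base peak.
P(M+8) = C(5,4) × 0.27772^1 × 0.72228^4 = 5 × 0.27772 × 0.27215879 = 0.377920 (base)
P(M+10) = C(5,5) × 0.27772^0 × 0.72228^5 = 1 × 1.0000 × 0.19657485 = 0.196575
Relative intensity = 0.196575 / 0.377920 × 100 = 52.0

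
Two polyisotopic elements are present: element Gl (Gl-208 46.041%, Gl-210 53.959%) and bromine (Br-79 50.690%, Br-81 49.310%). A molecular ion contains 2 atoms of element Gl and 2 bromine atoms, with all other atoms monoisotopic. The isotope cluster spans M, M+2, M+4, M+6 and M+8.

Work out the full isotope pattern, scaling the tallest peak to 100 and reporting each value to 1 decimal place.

Element Gl pattern (n=2): 0.21197737 : 0.49686526 : 0.29115737
Bromine pattern (n=2): 0.25694761 : 0.49990478 : 0.24314761
Convolve the two distributions (both contribute in 2-u steps):
  M: 0.21197737×0.25694761 = 0.054467
  M+2: 0.21197737×0.49990478 + 0.49686526×0.25694761 = 0.233637
  M+4: 0.21197737×0.24314761 + 0.49686526×0.49990478 + 0.29115737×0.25694761 = 0.374739
  M+6: 0.49686526×0.24314761 + 0.29115737×0.49990478 = 0.266363
  M+8: 0.29115737×0.24314761 = 0.070794
Scale to base peak (0.374739) = 100: 14.5 : 62.3 : 100.0 : 71.1 : 18.9

14.5 : 62.3 : 100.0 : 71.1 : 18.9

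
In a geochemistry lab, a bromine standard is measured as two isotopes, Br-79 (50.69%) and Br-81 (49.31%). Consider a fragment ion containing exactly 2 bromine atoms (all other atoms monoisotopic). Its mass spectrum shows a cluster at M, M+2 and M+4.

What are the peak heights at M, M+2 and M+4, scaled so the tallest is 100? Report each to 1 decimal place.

51.4 : 100.0 : 48.6

Each Br atom is independently Br-79 (p = 0.5069) or Br-81 (q = 0.4931); the cluster is the binomial expansion (p + q)^2.
P(M) = 0.5069^2 = 0.256948
P(M+2) = 2 × 0.5069^1 × 0.4931^1 = 0.499905
P(M+4) = 0.4931^2 = 0.243148
The M+2 peak is largest (0.499905); scaling to 100 gives 51.4 : 100.0 : 48.6.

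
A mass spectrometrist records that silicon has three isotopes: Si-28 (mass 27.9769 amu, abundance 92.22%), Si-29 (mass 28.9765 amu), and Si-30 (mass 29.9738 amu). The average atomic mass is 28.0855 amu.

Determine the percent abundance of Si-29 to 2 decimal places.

Let x and y be the fractions of Si-29 and Si-30. Then x + y = 1 − 0.9222 = 0.0778 and 28.9765x + 29.9738y = 28.0855 − 0.9222×27.9769 = 2.28520282.
Substituting: 28.9765x + 29.9738(0.0778 − x) = 2.28520282
(28.9765 − 29.9738)x = -0.04675882  ⇒  x = 0.04689, y = 0.03091
Si-29: 4.69%, Si-30: 3.09%.

4.69%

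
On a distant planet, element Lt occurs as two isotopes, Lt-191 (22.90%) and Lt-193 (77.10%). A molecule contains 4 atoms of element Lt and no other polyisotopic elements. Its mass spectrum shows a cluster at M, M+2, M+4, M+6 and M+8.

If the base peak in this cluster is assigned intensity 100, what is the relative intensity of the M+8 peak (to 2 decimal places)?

84.17

Term probabilities: M 0.0028, M+2 0.0370, M+4 0.1870, M+6 0.4198, M+8 0.3534. Base peak = M+6.
P(M+6) = C(4,3) × 0.2290^1 × 0.7710^3 = 4 × 0.2290 × 0.45831401 = 0.419816 (base)
P(M+8) = C(4,4) × 0.2290^0 × 0.7710^4 = 1 × 1.0000 × 0.3533601 = 0.353360
Relative intensity = 0.353360 / 0.419816 × 100 = 84.17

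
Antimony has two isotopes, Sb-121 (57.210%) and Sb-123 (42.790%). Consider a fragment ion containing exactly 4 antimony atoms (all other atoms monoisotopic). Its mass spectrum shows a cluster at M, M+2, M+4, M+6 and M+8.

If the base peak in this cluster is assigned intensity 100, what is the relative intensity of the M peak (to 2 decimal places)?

Binomial terms of (0.57210 + 0.42790)^4: M 0.1071, M+2 0.3205, M+4 0.3596, M+6 0.1793, M+8 0.0335 → M+4 is the base peak.
P(M+4) = C(4,2) × 0.57210^2 × 0.42790^2 = 6 × 0.32729841 × 0.18309841 = 0.359567 (base)
P(M) = C(4,0) × 0.57210^4 × 0.42790^0 = 1 × 0.10712425 × 1.0000 = 0.107124
Relative intensity = 0.107124 / 0.359567 × 100 = 29.79

29.79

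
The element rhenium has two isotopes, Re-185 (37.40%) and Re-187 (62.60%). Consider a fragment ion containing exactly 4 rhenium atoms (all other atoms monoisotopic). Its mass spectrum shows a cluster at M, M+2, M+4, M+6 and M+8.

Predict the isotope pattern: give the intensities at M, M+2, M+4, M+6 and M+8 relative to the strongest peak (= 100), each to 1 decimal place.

5.3 : 35.7 : 89.6 : 100.0 : 41.8

Each Re atom is independently Re-185 (p = 0.3740) or Re-187 (q = 0.6260); the cluster is the binomial expansion (p + q)^4.
P(M) = 0.3740^4 = 0.019565
P(M+2) = 4 × 0.3740^3 × 0.6260^1 = 0.130993
P(M+4) = 6 × 0.3740^2 × 0.6260^2 = 0.328884
P(M+6) = 4 × 0.3740^1 × 0.6260^3 = 0.366990
P(M+8) = 0.6260^4 = 0.153567
The M+6 peak is largest (0.366990); scaling to 100 gives 5.3 : 35.7 : 89.6 : 100.0 : 41.8.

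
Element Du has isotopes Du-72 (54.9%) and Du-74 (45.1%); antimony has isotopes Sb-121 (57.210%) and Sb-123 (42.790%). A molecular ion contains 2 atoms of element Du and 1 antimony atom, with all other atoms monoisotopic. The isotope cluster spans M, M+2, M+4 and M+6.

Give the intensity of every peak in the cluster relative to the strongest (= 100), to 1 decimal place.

Element Du pattern (n=2): 0.301401 : 0.495198 : 0.203401
Antimony pattern (n=1): 0.5721 : 0.4279
Convolve the two distributions (both contribute in 2-u steps):
  M: 0.301401×0.5721 = 0.172432
  M+2: 0.301401×0.4279 + 0.495198×0.5721 = 0.412272
  M+4: 0.495198×0.4279 + 0.203401×0.5721 = 0.328261
  M+6: 0.203401×0.4279 = 0.087035
Scale to base peak (0.412272) = 100: 41.8 : 100.0 : 79.6 : 21.1

41.8 : 100.0 : 79.6 : 21.1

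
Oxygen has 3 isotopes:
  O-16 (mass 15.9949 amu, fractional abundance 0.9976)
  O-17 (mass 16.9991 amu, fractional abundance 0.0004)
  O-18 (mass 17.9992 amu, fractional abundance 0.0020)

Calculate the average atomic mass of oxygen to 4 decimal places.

Ar = Σ fᵢ·mᵢ = 0.9976 × 15.9949 + 0.0004 × 16.9991 + 0.0020 × 17.9992
= 15.95651 + 0.00680 + 0.03600 = 15.99931 amu

15.9993 amu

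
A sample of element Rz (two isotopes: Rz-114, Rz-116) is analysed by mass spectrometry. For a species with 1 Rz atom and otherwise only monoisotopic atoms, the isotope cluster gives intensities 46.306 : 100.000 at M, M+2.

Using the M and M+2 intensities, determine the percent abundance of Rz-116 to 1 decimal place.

Write p for the Rz-114 fraction. I(M+2)/I(M) = [C(1,1)·p^0·(1−p)] / p^1 = 1·(1−p)/p = 100.000/46.306 = 2.1595
(1−p)/p = 2.1595/1 = 2.1595  ⇒  p = 1/(1 + 2.1595) = 0.3165
Rz-114: 31.7%, Rz-116: 68.3%.

68.3%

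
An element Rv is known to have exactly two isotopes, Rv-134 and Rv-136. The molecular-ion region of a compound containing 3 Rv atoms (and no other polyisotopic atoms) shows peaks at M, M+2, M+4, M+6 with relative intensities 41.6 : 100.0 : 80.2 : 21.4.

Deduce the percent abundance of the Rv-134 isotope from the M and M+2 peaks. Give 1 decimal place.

55.5%

Let p = fractional abundance of Rv-134. I(M+2)/I(M) = [C(3,1)·p^2·(1−p)] / p^3 = 3·(1−p)/p = 100.0/41.6 = 2.4038
(1−p)/p = 2.4038/3 = 0.8013  ⇒  p = 1/(1 + 0.8013) = 0.5552
Rv-134: 55.5%, Rv-136: 44.5%.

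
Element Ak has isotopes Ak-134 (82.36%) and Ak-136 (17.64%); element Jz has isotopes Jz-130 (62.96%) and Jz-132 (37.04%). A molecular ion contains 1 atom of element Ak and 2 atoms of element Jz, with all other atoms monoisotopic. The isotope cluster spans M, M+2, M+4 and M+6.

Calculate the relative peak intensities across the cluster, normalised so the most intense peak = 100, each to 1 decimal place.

Element Ak pattern (n=1): 0.8236 : 0.1764
Element Jz pattern (n=2): 0.39639616 : 0.46640768 : 0.13719616
Convolve the two distributions (both contribute in 2-u steps):
  M: 0.8236×0.39639616 = 0.326472
  M+2: 0.8236×0.46640768 + 0.1764×0.39639616 = 0.454058
  M+4: 0.8236×0.13719616 + 0.1764×0.46640768 = 0.195269
  M+6: 0.1764×0.13719616 = 0.024201
Scale to base peak (0.454058) = 100: 71.9 : 100.0 : 43.0 : 5.3

71.9 : 100.0 : 43.0 : 5.3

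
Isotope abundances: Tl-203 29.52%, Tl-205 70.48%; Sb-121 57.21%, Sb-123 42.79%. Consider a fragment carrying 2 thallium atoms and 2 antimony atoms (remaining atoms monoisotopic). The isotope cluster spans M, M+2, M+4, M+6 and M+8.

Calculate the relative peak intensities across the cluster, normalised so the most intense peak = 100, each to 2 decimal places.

7.46 : 46.79 : 100.00 : 83.55 : 23.79

Thallium pattern (n=2): 0.08714304 : 0.41611392 : 0.49674304
Antimony pattern (n=2): 0.32729841 : 0.48960318 : 0.18309841
Convolve the two distributions (both contribute in 2-u steps):
  M: 0.08714304×0.32729841 = 0.028522
  M+2: 0.08714304×0.48960318 + 0.41611392×0.32729841 = 0.178859
  M+4: 0.08714304×0.18309841 + 0.41611392×0.48960318 + 0.49674304×0.32729841 = 0.382270
  M+6: 0.41611392×0.18309841 + 0.49674304×0.48960318 = 0.319397
  M+8: 0.49674304×0.18309841 = 0.090953
Scale to base peak (0.382270) = 100: 7.46 : 46.79 : 100.00 : 83.55 : 23.79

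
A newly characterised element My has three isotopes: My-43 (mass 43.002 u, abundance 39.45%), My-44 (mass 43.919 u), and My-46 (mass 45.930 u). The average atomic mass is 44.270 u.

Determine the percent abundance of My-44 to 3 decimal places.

The remaining 60.55% is split between My-44 (fraction x) and My-46 (fraction 0.6055 − x).
Substituting: 43.919x + 45.930(0.6055 − x) = 27.305711
(43.919 − 45.930)x = -0.504904  ⇒  x = 0.25107, y = 0.35443
My-44: 25.107%, My-46: 35.443%.

25.107%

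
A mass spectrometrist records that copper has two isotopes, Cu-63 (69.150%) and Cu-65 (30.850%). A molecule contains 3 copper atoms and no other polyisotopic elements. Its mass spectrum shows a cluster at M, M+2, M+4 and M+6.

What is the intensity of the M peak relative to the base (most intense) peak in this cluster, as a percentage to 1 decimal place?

(0.69150 + 0.30850)^3 gives M 0.3307, M+2 0.4425, M+4 0.1974, M+6 0.0294; the largest is M+2.
P(M+2) = C(3,1) × 0.69150^2 × 0.30850^1 = 3 × 0.47817225 × 0.3085 = 0.442548 (base)
P(M) = C(3,0) × 0.69150^3 × 0.30850^0 = 1 × 0.33065611 × 1.0000 = 0.330656
Relative intensity = 0.330656 / 0.442548 × 100 = 74.7

74.7%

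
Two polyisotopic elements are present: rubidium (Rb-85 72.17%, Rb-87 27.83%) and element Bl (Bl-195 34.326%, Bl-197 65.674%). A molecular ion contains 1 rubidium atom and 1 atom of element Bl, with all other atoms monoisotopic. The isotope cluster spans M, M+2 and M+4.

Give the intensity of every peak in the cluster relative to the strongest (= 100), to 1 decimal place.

Rubidium pattern (n=1): 0.7217 : 0.2783
Element Bl pattern (n=1): 0.34326 : 0.65674
Convolve the two distributions (both contribute in 2-u steps):
  M: 0.7217×0.34326 = 0.247731
  M+2: 0.7217×0.65674 + 0.2783×0.34326 = 0.569499
  M+4: 0.2783×0.65674 = 0.182771
Scale to base peak (0.569499) = 100: 43.5 : 100.0 : 32.1

43.5 : 100.0 : 32.1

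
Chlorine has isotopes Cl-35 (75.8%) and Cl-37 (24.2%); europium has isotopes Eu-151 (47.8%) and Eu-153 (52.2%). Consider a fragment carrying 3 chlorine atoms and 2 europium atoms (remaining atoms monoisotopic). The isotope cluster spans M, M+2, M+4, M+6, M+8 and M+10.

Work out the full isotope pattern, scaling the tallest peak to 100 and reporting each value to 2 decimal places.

27.85 : 87.51 : 100.00 : 51.32 : 12.14 : 1.08

Chlorine pattern (n=3): 0.43551951 : 0.41713346 : 0.13317454 : 0.01417249
Europium pattern (n=2): 0.228484 : 0.499032 : 0.272484
Convolve the two distributions (both contribute in 2-u steps):
  M: 0.43551951×0.228484 = 0.099509
  M+2: 0.43551951×0.499032 + 0.41713346×0.228484 = 0.312646
  M+4: 0.43551951×0.272484 + 0.41713346×0.499032 + 0.13317454×0.228484 = 0.357263
  M+6: 0.41713346×0.272484 + 0.13317454×0.499032 + 0.01417249×0.228484 = 0.183359
  M+8: 0.13317454×0.272484 + 0.01417249×0.499032 = 0.043360
  M+10: 0.01417249×0.272484 = 0.003862
Scale to base peak (0.357263) = 100: 27.85 : 87.51 : 100.00 : 51.32 : 12.14 : 1.08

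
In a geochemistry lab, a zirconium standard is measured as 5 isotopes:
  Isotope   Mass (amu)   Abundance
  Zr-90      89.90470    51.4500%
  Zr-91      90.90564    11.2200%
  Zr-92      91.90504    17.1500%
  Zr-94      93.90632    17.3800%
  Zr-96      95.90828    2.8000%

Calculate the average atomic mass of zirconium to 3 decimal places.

91.224 amu

Average mass = Σ (abundance × isotope mass) = 0.514500 × 89.90470 + 0.112200 × 90.90564 + 0.171500 × 91.90504 + 0.173800 × 93.90632 + 0.028000 × 95.90828
= 46.255968 + 10.199613 + 15.761714 + 16.320918 + 2.685432 = 91.223645 amu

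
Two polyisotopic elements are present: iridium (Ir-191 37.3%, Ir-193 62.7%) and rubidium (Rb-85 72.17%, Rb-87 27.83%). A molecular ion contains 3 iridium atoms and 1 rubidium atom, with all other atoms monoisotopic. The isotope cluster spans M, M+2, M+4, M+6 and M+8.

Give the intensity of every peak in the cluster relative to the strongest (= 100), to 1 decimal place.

Iridium pattern (n=3): 0.05189512 : 0.26170165 : 0.43991135 : 0.24649188
Rubidium pattern (n=1): 0.7217 : 0.2783
Convolve the two distributions (both contribute in 2-u steps):
  M: 0.05189512×0.7217 = 0.037453
  M+2: 0.05189512×0.2783 + 0.26170165×0.7217 = 0.203312
  M+4: 0.26170165×0.2783 + 0.43991135×0.7217 = 0.390316
  M+6: 0.43991135×0.2783 + 0.24649188×0.7217 = 0.300321
  M+8: 0.24649188×0.2783 = 0.068599
Scale to base peak (0.390316) = 100: 9.6 : 52.1 : 100.0 : 76.9 : 17.6

9.6 : 52.1 : 100.0 : 76.9 : 17.6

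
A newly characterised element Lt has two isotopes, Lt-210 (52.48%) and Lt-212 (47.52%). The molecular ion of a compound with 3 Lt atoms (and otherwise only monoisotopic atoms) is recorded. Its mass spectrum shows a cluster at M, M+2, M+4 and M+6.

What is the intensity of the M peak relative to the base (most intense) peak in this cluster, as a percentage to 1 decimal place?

Binomial terms of (0.5248 + 0.4752)^3: M 0.1445, M+2 0.3926, M+4 0.3555, M+6 0.1073 → M+2 is the base peak.
P(M+2) = C(3,1) × 0.5248^2 × 0.4752^1 = 3 × 0.27541504 × 0.4752 = 0.392632 (base)
P(M) = C(3,0) × 0.5248^3 × 0.4752^0 = 1 × 0.14453781 × 1.0000 = 0.144538
Relative intensity = 0.144538 / 0.392632 × 100 = 36.8

36.8%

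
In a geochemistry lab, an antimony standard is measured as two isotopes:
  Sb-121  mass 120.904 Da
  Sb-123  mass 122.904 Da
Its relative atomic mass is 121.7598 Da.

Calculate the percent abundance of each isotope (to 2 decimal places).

Sb-121: 57.21%, Sb-123: 42.79%

Writing the weighted mean with unknown fraction x of Sb-121:
120.904·x + 122.904·(1 − x) = 121.7598
(120.904 − 122.904)·x = 121.7598 − 122.904
x = -1.1442 / -2.000 = 0.57210 → 57.21% Sb-121, 42.79% Sb-123.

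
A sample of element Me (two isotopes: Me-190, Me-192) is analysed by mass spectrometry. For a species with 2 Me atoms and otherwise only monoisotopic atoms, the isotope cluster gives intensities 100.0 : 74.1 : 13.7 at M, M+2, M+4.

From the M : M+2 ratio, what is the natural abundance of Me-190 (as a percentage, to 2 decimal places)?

If p is the fraction of Me that is Me-190, then I(M+2)/I(M) = [C(2,1)·p^1·(1−p)] / p^2 = 2·(1−p)/p = 74.1/100.0 = 0.7410
(1−p)/p = 0.7410/2 = 0.3705  ⇒  p = 1/(1 + 0.3705) = 0.7297
Me-190: 72.97%, Me-192: 27.03%.

72.97%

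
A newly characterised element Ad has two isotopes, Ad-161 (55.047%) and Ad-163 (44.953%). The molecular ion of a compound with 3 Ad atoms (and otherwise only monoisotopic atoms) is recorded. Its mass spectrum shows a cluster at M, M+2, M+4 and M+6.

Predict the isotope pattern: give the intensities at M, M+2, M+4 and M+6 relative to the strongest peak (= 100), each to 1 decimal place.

40.8 : 100.0 : 81.7 : 22.2

The 3 Ad atoms are independent, so intensities follow the terms of (0.55047 + 0.44953)^3.
P(M) = 0.55047^3 = 0.166802
P(M+2) = 3 × 0.55047^2 × 0.44953^1 = 0.408646
P(M+4) = 3 × 0.55047^1 × 0.44953^2 = 0.333712
P(M+6) = 0.44953^3 = 0.090840
The M+2 peak is largest (0.408646); scaling to 100 gives 40.8 : 100.0 : 81.7 : 22.2.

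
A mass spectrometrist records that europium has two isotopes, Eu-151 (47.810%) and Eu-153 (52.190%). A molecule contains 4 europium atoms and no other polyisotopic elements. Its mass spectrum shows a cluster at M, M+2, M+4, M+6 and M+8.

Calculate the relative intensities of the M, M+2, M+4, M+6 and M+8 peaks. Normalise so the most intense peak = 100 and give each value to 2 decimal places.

Each Eu atom is independently Eu-151 (p = 0.47810) or Eu-153 (q = 0.52190); the cluster is the binomial expansion (p + q)^4.
P(M) = 0.47810^4 = 0.052249
P(M+2) = 4 × 0.47810^3 × 0.52190^1 = 0.228141
P(M+4) = 6 × 0.47810^2 × 0.52190^2 = 0.373563
P(M+6) = 4 × 0.47810^1 × 0.52190^3 = 0.271857
P(M+8) = 0.52190^4 = 0.074191
The M+4 peak is largest (0.373563); scaling to 100 gives 13.99 : 61.07 : 100.00 : 72.77 : 19.86.

13.99 : 61.07 : 100.00 : 72.77 : 19.86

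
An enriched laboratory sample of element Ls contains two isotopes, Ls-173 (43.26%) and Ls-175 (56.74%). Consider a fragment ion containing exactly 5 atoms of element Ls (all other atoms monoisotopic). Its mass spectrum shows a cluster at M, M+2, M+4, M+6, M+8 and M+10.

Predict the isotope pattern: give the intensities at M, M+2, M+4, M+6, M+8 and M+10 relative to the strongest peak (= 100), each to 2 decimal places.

The 5 Ls atoms are independent, so intensities follow the terms of (0.4326 + 0.5674)^5.
P(M) = 0.4326^5 = 0.015151
P(M+2) = 5 × 0.4326^4 × 0.5674^1 = 0.099359
P(M+4) = 10 × 0.4326^3 × 0.5674^2 = 0.260638
P(M+6) = 10 × 0.4326^2 × 0.5674^3 = 0.341854
P(M+8) = 5 × 0.4326^1 × 0.5674^4 = 0.224189
P(M+10) = 0.5674^5 = 0.058809
The M+6 peak is largest (0.341854); scaling to 100 gives 4.43 : 29.06 : 76.24 : 100.00 : 65.58 : 17.20.

4.43 : 29.06 : 76.24 : 100.00 : 65.58 : 17.20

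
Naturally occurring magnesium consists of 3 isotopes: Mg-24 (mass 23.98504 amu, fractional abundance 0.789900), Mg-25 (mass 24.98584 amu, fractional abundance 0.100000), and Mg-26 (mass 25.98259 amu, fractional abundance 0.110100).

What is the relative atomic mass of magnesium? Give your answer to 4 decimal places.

Average mass = Σ (abundance × isotope mass) = 0.789900 × 23.98504 + 0.100000 × 24.98584 + 0.110100 × 25.98259
= 18.945783 + 2.498584 + 2.860683 = 24.305050 amu

24.3051 amu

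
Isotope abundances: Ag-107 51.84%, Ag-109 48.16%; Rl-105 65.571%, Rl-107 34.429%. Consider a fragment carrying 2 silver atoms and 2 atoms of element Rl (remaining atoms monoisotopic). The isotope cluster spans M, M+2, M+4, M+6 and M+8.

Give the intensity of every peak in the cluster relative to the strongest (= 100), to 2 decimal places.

Silver pattern (n=2): 0.26873856 : 0.49932288 : 0.23193856
Element Rl pattern (n=2): 0.4299556 : 0.45150879 : 0.1185356
Convolve the two distributions (both contribute in 2-u steps):
  M: 0.26873856×0.4299556 = 0.115546
  M+2: 0.26873856×0.45150879 + 0.49932288×0.4299556 = 0.336024
  M+4: 0.26873856×0.1185356 + 0.49932288×0.45150879 + 0.23193856×0.4299556 = 0.357027
  M+6: 0.49932288×0.1185356 + 0.23193856×0.45150879 = 0.163910
  M+8: 0.23193856×0.1185356 = 0.027493
Scale to base peak (0.357027) = 100: 32.36 : 94.12 : 100.00 : 45.91 : 7.70

32.36 : 94.12 : 100.00 : 45.91 : 7.70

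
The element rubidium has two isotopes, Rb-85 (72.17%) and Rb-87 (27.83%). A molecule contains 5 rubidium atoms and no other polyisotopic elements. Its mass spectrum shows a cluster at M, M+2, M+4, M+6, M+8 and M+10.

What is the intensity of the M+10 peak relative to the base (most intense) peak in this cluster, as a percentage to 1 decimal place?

Term probabilities: M 0.1958, M+2 0.3775, M+4 0.2911, M+6 0.1123, M+8 0.0216, M+10 0.0017. Base peak = M+2.
P(M+2) = C(5,1) × 0.7217^4 × 0.2783^1 = 5 × 0.27128565 × 0.2783 = 0.377494 (base)
P(M+10) = C(5,5) × 0.7217^0 × 0.2783^5 = 1 × 1.0000 × 0.00166942 = 0.001669
Relative intensity = 0.001669 / 0.377494 × 100 = 0.4

0.4%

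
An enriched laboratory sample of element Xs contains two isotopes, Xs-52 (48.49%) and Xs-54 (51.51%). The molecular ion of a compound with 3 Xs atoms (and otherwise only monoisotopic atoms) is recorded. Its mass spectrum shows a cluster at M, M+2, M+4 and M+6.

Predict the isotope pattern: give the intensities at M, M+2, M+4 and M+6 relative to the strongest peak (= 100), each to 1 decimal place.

Expanding (0.4849 + 0.5151)^3:
P(M) = 0.4849^3 = 0.114014
P(M+2) = 3 × 0.4849^2 × 0.5151^1 = 0.363343
P(M+4) = 3 × 0.4849^1 × 0.5151^2 = 0.385973
P(M+6) = 0.5151^3 = 0.136670
The M+4 peak is largest (0.385973); scaling to 100 gives 29.5 : 94.1 : 100.0 : 35.4.

29.5 : 94.1 : 100.0 : 35.4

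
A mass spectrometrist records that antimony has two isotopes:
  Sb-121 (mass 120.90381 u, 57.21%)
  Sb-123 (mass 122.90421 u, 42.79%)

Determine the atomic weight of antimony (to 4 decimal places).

121.7598 u

Weight each isotope mass by its fractional abundance: 0.5721 × 120.90381 + 0.4279 × 122.90421
= 69.169070 + 52.590711 = 121.759781 u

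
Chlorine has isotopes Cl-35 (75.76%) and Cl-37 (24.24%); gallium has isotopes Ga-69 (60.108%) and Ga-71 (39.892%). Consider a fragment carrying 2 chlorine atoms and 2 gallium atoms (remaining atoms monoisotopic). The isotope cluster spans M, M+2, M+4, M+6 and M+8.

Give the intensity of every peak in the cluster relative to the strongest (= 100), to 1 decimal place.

Chlorine pattern (n=2): 0.57395776 : 0.36728448 : 0.05875776
Gallium pattern (n=2): 0.36129717 : 0.47956567 : 0.15913717
Convolve the two distributions (both contribute in 2-u steps):
  M: 0.57395776×0.36129717 = 0.207369
  M+2: 0.57395776×0.47956567 + 0.36728448×0.36129717 = 0.407949
  M+4: 0.57395776×0.15913717 + 0.36728448×0.47956567 + 0.05875776×0.36129717 = 0.288704
  M+6: 0.36728448×0.15913717 + 0.05875776×0.47956567 = 0.086627
  M+8: 0.05875776×0.15913717 = 0.009351
Scale to base peak (0.407949) = 100: 50.8 : 100.0 : 70.8 : 21.2 : 2.3

50.8 : 100.0 : 70.8 : 21.2 : 2.3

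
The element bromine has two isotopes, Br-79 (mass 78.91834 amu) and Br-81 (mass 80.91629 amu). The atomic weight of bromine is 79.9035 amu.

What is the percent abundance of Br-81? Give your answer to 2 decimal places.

Let x be the fractional abundance of Br-79; then Br-81 has abundance 1 − x.
78.91834·x + 80.91629·(1 − x) = 79.9035
(78.91834 − 80.91629)·x = 79.9035 − 80.91629
x = -1.01279 / -1.99795 = 0.50691 → 50.69% Br-79, 49.31% Br-81.

49.31%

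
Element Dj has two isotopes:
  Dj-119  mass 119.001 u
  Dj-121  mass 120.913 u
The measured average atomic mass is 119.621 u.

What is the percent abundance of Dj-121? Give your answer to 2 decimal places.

With x = fraction of Dj-119 (so Dj-121 is 1 − x):
119.001·x + 120.913·(1 − x) = 119.621
(119.001 − 120.913)·x = 119.621 − 120.913
x = -1.292 / -1.912 = 0.67573 → 67.57% Dj-119, 32.43% Dj-121.

32.43%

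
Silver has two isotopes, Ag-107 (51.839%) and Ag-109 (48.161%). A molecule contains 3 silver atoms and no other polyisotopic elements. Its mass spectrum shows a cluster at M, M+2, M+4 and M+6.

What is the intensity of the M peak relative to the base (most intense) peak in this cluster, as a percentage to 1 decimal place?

Term probabilities: M 0.1393, M+2 0.3883, M+4 0.3607, M+6 0.1117. Base peak = M+2.
P(M+2) = C(3,1) × 0.51839^2 × 0.48161^1 = 3 × 0.26872819 × 0.48161 = 0.388267 (base)
P(M) = C(3,0) × 0.51839^3 × 0.48161^0 = 1 × 0.13930601 × 1.0000 = 0.139306
Relative intensity = 0.139306 / 0.388267 × 100 = 35.9

35.9%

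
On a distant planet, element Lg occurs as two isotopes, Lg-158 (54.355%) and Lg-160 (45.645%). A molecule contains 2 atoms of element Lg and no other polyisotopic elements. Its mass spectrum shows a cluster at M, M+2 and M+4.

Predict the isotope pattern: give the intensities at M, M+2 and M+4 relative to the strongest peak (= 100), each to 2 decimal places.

59.54 : 100.00 : 41.99

Each Lg atom is independently Lg-158 (p = 0.54355) or Lg-160 (q = 0.45645); the cluster is the binomial expansion (p + q)^2.
P(M) = 0.54355^2 = 0.295447
P(M+2) = 2 × 0.54355^1 × 0.45645^1 = 0.496207
P(M+4) = 0.45645^2 = 0.208347
The M+2 peak is largest (0.496207); scaling to 100 gives 59.54 : 100.00 : 41.99.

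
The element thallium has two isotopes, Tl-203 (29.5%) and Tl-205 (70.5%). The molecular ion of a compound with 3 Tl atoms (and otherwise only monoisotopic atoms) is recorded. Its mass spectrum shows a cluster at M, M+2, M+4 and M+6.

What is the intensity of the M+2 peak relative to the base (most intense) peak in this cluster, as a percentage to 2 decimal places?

41.84%

Term probabilities: M 0.0257, M+2 0.1841, M+4 0.4399, M+6 0.3504. Base peak = M+4.
P(M+4) = C(3,2) × 0.295^1 × 0.705^2 = 3 × 0.2950 × 0.497025 = 0.439867 (base)
P(M+2) = C(3,1) × 0.295^2 × 0.705^1 = 3 × 0.087025 × 0.7050 = 0.184058
Relative intensity = 0.184058 / 0.439867 × 100 = 41.84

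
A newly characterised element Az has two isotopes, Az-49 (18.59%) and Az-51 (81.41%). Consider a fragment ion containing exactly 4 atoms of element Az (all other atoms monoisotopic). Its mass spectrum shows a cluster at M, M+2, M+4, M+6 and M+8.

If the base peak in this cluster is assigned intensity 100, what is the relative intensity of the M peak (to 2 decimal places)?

(0.1859 + 0.8141)^4 gives M 0.0012, M+2 0.0209, M+4 0.1374, M+6 0.4012, M+8 0.4392; the largest is M+8.
P(M+8) = C(4,4) × 0.1859^0 × 0.8141^4 = 1 × 1.0000 × 0.43924924 = 0.439249 (base)
P(M) = C(4,0) × 0.1859^4 × 0.8141^0 = 1 × 0.00119431 × 1.0000 = 0.001194
Relative intensity = 0.001194 / 0.439249 × 100 = 0.27

0.27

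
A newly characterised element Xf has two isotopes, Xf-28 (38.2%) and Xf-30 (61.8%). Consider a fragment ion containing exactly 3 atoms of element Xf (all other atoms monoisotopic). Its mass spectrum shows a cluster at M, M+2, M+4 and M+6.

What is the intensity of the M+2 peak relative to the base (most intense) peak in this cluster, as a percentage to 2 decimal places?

61.81%

Binomial terms of (0.382 + 0.618)^3: M 0.0557, M+2 0.2705, M+4 0.4377, M+6 0.2360 → M+4 is the base peak.
P(M+4) = C(3,2) × 0.382^1 × 0.618^2 = 3 × 0.3820 × 0.381924 = 0.437685 (base)
P(M+2) = C(3,1) × 0.382^2 × 0.618^1 = 3 × 0.145924 × 0.6180 = 0.270543
Relative intensity = 0.270543 / 0.437685 × 100 = 61.81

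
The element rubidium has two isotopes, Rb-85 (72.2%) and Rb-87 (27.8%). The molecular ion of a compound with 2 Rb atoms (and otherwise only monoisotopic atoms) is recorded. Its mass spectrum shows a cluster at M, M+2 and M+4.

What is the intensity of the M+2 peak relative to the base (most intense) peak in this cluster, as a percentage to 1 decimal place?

77.0%

(0.722 + 0.278)^2 gives M 0.5213, M+2 0.4014, M+4 0.0773; the largest is M.
P(M) = C(2,0) × 0.722^2 × 0.278^0 = 1 × 0.521284 × 1.0000 = 0.521284 (base)
P(M+2) = C(2,1) × 0.722^1 × 0.278^1 = 2 × 0.7220 × 0.2780 = 0.401432
Relative intensity = 0.401432 / 0.521284 × 100 = 77.0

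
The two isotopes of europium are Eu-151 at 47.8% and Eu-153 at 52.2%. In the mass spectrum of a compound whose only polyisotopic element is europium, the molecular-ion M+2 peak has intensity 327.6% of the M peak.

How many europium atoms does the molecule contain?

The M+2/M ratio from n Eu atoms is n · q/p = n · 0.522/0.478.
n = 3.276 × 0.478/0.522 = 3.00 ≈ 3

3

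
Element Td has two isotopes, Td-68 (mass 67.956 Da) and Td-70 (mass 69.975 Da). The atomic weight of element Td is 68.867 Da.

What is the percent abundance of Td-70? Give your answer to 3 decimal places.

Let x be the fractional abundance of Td-68; then Td-70 has abundance 1 − x.
67.956·x + 69.975·(1 − x) = 68.867
(67.956 − 69.975)·x = 68.867 − 69.975
x = -1.108 / -2.019 = 0.54879 → 54.879% Td-68, 45.121% Td-70.

45.121%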